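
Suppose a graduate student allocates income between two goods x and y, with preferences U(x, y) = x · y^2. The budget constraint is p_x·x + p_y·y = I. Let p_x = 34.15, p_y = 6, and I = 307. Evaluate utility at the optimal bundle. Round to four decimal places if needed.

V = 3486.7286

Demand: x*(p_x,p_y,I) = 1/3·I/p_x and y* = 2/3·I/p_y.
At p_x=34.15, p_y=6, I=307: x* = 1/3·307/34.15 = 2.9966, y* = 34.1111.
Utility at the optimum: U(2.9966, 34.1111) = 3486.7286.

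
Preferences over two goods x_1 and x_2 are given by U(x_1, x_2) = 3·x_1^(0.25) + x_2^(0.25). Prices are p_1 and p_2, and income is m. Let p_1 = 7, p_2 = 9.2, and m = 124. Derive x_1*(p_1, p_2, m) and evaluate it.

MRS = MU_x_1/MU_x_2 = 3·(x_2/x_1)^(0.75). Set equal to p_1/p_2.
Solve for the ratio: x_2/x_1 = [(1/3)·p_1/p_2]^(4/3).
Substitute x_2 = (x_2/x_1)·x_1 into the budget: x_1* = m/(p_1 + p_2·(x_2/x_1)).
Numerically x_2/x_1 = 0.160541, so x_1* = 124/(7 + 9.2·0.160541) = 14.6279.

x_1* = 14.6279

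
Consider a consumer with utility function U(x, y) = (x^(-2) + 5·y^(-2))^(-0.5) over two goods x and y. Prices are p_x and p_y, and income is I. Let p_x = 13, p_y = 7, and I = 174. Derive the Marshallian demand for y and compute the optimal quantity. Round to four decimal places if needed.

y* = 13.1968

With the ratio pinned down, the budget gives x* = I/(p_x + p_y·(y/x)) and y* = (y/x)·x*.
Numerically y/x = 2.101866, so x* = 174/(13 + 7·2.101866) = 6.2786 and y* = 2.101866·6.2786 = 13.1968.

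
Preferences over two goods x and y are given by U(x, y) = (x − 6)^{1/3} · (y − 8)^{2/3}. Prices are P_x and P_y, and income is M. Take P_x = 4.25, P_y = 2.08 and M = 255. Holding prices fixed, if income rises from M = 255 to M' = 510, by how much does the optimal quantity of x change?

Δx* = 20

MRS = (1/2)·(y−8)/(x−6). Tangency with P_x/P_y gives y−8 = 2·(P_x/P_y)·(x−6).
Substituting into the budget: x* = 6 + 1/3·(M − 6·P_x − 8·P_y)/P_x, and y* = 8 + 2/3·(…)/P_y.
Discretionary income = 255 − 6·4.25 − 8·2.08 = 212.86; x* = 6 + 1/3·212.86/4.25 = 22.6949.
At M' = 510: x* = 42.6949. Change: 42.6949 − 22.6949 = 20.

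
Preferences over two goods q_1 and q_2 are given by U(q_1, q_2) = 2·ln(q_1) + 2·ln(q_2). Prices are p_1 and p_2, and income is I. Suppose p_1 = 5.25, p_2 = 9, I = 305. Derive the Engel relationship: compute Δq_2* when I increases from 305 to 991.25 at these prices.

Δq_2* = 38.125

MU_q_1/MU_q_2 = (2·q_2)/(2·q_1); tangency sets this equal to p_1/p_2.
Rearranging, p_2·q_2 = p_1·q_1. Substituting into the budget gives p_1·q_1·(1 + 1) = I.
Demand: q_1*(p_1,p_2,I) = 0.5·I/p_1 and q_2* = 0.5·I/p_2.
At p_1=5.25, p_2=9, I=305: q_2* = 0.5·305/9 = 16.9444.
At I' = 991.25: q_2* = 55.0694. Change: 55.0694 − 16.9444 = 38.125.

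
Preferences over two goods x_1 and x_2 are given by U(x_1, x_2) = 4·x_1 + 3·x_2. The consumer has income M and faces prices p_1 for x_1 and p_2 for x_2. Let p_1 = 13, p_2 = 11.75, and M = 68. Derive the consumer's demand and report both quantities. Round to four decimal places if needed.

Perfect substitutes: compare marginal utility per dollar. 4/p_1 vs 3/p_2 → 0.3077 vs 0.2553.
x_1 gives more utility per dollar, so spend all income on x_1: x_1* = M/p_1, x_2* = 0.
Numerically: x_1* = 5.2308, x_2* = 0.

x_1* = 5.2308, x_2* = 0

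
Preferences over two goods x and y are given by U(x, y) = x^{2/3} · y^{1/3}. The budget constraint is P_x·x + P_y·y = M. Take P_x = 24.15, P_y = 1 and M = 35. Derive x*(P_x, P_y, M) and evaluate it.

x* = 0.9662

At P_x=24.15, P_y=1, M=35: x* = 2/3·35/24.15 = 0.9662.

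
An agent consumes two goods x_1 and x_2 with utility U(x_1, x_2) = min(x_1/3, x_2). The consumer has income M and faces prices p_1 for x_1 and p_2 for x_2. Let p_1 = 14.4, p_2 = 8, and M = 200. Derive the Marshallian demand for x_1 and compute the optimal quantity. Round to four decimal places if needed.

With perfect complements, no substitution: consume in ratio x_1:x_2 = 3:1.
Budget: p_1·x_1 + p_2·(1/3)·x_1 = M, so (3·p_1 + p_2)·x_1 = 3·M.
Demand: x_1*(p_1,p_2,M) = 3·M/(3·p_1 + p_2), x_2* = M/(3·p_1 + p_2).
Here 3·14.4 + 8 = 51.2, giving x_1* = 11.7188.

x_1* = 11.7188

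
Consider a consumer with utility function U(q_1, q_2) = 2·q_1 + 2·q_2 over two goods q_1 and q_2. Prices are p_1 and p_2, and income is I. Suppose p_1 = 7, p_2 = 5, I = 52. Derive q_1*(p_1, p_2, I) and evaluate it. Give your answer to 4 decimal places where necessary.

q_1* = 0

Linear utility — the consumer picks whichever good has higher MU/price: 2/7 = 0.2857 vs 2/5 = 0.4.
q_2 gives more utility per dollar, so spend all income on q_2: q_2* = I/p_2, q_1* = 0.
Numerically: q_1* = 0, q_2* = 10.4.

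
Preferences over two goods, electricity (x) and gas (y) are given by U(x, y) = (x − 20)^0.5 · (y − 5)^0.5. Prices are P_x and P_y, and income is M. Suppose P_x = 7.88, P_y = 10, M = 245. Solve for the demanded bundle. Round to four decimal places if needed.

x* = 22.3731, y* = 6.87

Let x' = x−20, y' = y−5. MRS = y'/x' = P_x/P_y.
Substituting into the budget: x* = 20 + 0.5·(M − 20·P_x − 5·P_y)/P_x, and y* = 5 + 0.5·(…)/P_y.
Discretionary income = 245 − 20·7.88 − 5·10 = 37.4; x* = 20 + 0.5·37.4/7.88 = 22.3731; y* = 5 + 0.5·37.4/10 = 6.87.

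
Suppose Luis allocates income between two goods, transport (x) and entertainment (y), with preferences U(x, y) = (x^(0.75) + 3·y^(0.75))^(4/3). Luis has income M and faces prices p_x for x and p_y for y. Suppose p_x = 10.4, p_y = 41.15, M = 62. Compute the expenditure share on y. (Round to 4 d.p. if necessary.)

MU_x ∝ x^(-0.25), MU_y ∝ 3·y^(-0.25), so MRS = (1/3)·(y/x)^(0.25) = p_x/p_y.
Hence y/x = (3·p_x/p_y)^(1/(0.25)), i.e. raised to the 4 power.
Substitute y = (y/x)·x into the budget: x* = M/(p_x + p_y·(y/x)).
Numerically y/x = 0.330475, so x* = 62/(10.4 + 41.15·0.330475) = 2.5834 and y* = 0.330475·2.5834 = 0.8538.
Expenditure on y: 41.15·0.8538 = 35.1323; share = 0.5666.

share on y = 0.5666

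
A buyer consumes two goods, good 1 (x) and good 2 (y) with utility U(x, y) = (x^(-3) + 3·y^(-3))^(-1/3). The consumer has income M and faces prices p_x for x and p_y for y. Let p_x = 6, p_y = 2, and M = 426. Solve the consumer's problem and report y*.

y* = 77.9634

MRS = MU_x/MU_y = (1/3)·(y/x)^(4). Set equal to p_x/p_y.
Hence y/x = (3·p_x/p_y)^(1/(4)), i.e. raised to the 0.25 power.
With the ratio pinned down, the budget gives x* = M/(p_x + p_y·(y/x)) and y* = (y/x)·x*.
Numerically y/x = 1.732051, so x* = 426/(6 + 2·1.732051) = 45.0122 and y* = 1.732051·45.0122 = 77.9634.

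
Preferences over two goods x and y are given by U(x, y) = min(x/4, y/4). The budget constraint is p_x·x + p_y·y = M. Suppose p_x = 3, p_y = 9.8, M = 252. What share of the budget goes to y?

Here 4·3 + 4·9.8 = 51.2, giving x* = 19.6875 and y* = 19.6875.
Expenditure on y: 9.8·19.6875 = 192.9375; share = 0.7656.

share on y = 0.7656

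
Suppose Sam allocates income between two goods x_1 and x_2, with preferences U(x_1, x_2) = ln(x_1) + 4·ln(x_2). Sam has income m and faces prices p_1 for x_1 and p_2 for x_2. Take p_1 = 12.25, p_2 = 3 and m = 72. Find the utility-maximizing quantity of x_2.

x_2* = 19.2

The MRS is (1/4)·x_2/x_1. Set MRS = p_1/p_2.
So p_2·x_2 = 4·p_1·x_1; combined with the budget, a share 0.2 of income goes to x_1.
Demand: x_1*(p_1,p_2,m) = 0.2·m/p_1 and x_2* = 0.8·m/p_2.
At p_1=12.25, p_2=3, m=72: x_2* = 0.8·72/3 = 19.2.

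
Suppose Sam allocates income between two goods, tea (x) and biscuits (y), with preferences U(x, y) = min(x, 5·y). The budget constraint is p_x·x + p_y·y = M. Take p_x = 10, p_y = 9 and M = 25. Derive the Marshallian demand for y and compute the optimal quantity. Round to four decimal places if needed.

y* = 0.4237

Leontief preferences: the optimum is at the kink where x/5 = y/1, i.e. y = (1/5)·x.
Budget: p_x·x + p_y·(1/5)·x = M, so (5·p_x + p_y)·x = 5·M.
Demand: x*(p_x,p_y,M) = 5·M/(5·p_x + p_y), y* = M/(5·p_x + p_y).
Here 5·10 + 9 = 59, giving y* = 0.4237.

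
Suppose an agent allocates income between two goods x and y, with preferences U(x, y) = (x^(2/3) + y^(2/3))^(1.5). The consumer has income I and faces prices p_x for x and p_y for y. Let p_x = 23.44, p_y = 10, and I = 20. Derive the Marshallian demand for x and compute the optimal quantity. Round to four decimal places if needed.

MRS = MU_x/MU_y = (y/x)^(1/3). Set equal to p_x/p_y.
Solve for the ratio: y/x = [p_x/p_y]^(3).
With the ratio pinned down, the budget gives x* = I/(p_x + p_y·(y/x)) and y* = (y/x)·x*.
Numerically y/x = 12.878724, so x* = 20/(23.44 + 10·12.878724) = 0.1314.

x* = 0.1314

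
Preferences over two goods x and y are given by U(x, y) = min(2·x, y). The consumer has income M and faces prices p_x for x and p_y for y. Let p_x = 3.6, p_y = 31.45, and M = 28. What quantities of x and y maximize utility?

Leontief preferences: the optimum is at the kink where x/1 = y/2, i.e. y = 2·x.
Budget: p_x·x + p_y·2·x = M, so (p_x + 2·p_y)·x = M.
Demand: x*(p_x,p_y,M) = M/(p_x + 2·p_y), y* = 2·M/(p_x + 2·p_y).
Here 3.6 + 2·31.45 = 66.5, giving x* = 0.4211 and y* = 0.8421.

x* = 0.4211, y* = 0.8421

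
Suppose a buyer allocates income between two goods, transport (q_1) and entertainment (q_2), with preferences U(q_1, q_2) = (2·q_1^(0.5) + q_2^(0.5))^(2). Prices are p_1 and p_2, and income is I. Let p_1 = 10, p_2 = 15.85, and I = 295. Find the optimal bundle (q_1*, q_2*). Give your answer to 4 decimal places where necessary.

q_1* = 25.4809, q_2* = 2.5357

From the CES first-order condition, 2·(q_2/q_1)^(0.5) = p_1/p_2.
Solve for the ratio: q_2/q_1 = [(1/2)·p_1/p_2]^(2).
Substitute q_2 = (q_2/q_1)·q_1 into the budget: q_1* = I/(p_1 + p_2·(q_2/q_1)).
Numerically q_2/q_1 = 0.099513, so q_1* = 295/(10 + 15.85·0.099513) = 25.4809 and q_2* = 0.099513·25.4809 = 2.5357.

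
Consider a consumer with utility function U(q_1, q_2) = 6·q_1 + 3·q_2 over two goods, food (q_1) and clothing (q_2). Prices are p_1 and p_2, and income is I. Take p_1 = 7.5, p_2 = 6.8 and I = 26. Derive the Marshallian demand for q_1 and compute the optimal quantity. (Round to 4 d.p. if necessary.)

Linear utility — the consumer picks whichever good has higher MU/price: 6/7.5 = 0.8 vs 3/6.8 = 0.4412.
q_1 gives more utility per dollar, so spend all income on q_1: q_1* = I/p_1, q_2* = 0.
Numerically: q_1* = 3.4667, q_2* = 0.

q_1* = 3.4667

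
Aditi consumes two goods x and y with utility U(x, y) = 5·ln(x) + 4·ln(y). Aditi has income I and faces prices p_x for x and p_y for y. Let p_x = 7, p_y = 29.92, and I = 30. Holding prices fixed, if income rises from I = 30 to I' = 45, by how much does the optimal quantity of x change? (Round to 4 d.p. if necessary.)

Δx* = 1.1905

The MRS is (5/4)·y/x. Set MRS = p_x/p_y.
So 5·p_y·y = 4·p_x·x; combined with the budget, a share 5/9 of income goes to x.
Demand: x*(p_x,p_y,I) = 5/9·I/p_x and y* = 4/9·I/p_y.
At p_x=7, p_y=29.92, I=30: x* = 5/9·30/7 = 2.381.
At I' = 45: x* = 3.5714. Change: 3.5714 − 2.381 = 1.1905.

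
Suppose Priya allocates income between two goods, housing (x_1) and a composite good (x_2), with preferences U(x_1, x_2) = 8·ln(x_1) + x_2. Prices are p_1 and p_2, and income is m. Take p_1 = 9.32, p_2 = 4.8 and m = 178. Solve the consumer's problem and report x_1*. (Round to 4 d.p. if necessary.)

x_1* = 4.1202

Set MRS = p_1/p_2: (8/x_1)/1 = p_1/p_2.
So x_1*(p_1,p_2) = 8·p_2/p_1, independent of income; and x_2* = (m − 8·p_2)/p_2.
At the given prices: x_1* = 8·4.8/9.32 = 4.1202.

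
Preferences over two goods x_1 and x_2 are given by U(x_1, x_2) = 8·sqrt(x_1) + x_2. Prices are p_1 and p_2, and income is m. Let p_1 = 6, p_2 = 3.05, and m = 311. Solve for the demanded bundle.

Set MRS = p_1/p_2: 4·x_1^(−1/2) = p_1/p_2.
Thus x_1* = (4·p_2/p_1)² — independent of m — with the rest of income spent on x_2.
Plugging in: x_1* = (4·3.05/6)² = 4.1344, x_2* = 93.8339.

x_1* = 4.1344, x_2* = 93.8339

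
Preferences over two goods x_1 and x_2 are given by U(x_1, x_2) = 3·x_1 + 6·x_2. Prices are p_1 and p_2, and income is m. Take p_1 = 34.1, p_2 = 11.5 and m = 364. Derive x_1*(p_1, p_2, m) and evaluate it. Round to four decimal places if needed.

Perfect substitutes: compare marginal utility per dollar. 3/p_1 vs 6/p_2 → 0.088 vs 0.5217.
x_2 gives more utility per dollar, so spend all income on x_2: x_2* = m/p_2, x_1* = 0.
Numerically: x_1* = 0, x_2* = 31.6522.

x_1* = 0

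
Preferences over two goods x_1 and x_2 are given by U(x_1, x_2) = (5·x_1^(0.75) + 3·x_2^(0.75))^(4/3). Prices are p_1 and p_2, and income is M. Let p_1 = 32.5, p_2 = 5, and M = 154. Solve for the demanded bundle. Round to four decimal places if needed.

MU_x_1 ∝ 5·x_1^(-0.25), MU_x_2 ∝ 3·x_2^(-0.25), so MRS = (5/3)·(x_2/x_1)^(0.25) = p_1/p_2.
Hence x_2/x_1 = ((3/5)·p_1/p_2)^(1/(0.25)), i.e. raised to the 4 power.
Substitute x_2 = (x_2/x_1)·x_1 into the budget: x_1* = M/(p_1 + p_2·(x_2/x_1)).
Numerically x_2/x_1 = 231.3441, so x_1* = 154/(32.5 + 5·231.3441) = 0.1295 and x_2* = 231.3441·0.1295 = 29.9583.

x_1* = 0.1295, x_2* = 29.9583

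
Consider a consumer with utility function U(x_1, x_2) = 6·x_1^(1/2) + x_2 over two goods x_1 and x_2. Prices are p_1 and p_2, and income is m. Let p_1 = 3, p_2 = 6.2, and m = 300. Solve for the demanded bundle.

x_1* = 38.44, x_2* = 29.7871

Solve: √x_1 = 3·p_2/p_1, so x_1*(p_1,p_2) = (3·p_2/p_1)², and x_2* = (m − p_1·x_1*)/p_2.
Plugging in: x_1* = (3·6.2/3)² = 38.44, x_2* = 29.7871.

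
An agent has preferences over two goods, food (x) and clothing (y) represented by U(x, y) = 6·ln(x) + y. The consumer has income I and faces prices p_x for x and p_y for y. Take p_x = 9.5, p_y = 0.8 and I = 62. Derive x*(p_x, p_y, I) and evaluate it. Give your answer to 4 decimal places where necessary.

x* = 0.5053

Set MRS = p_x/p_y: (6/x)/1 = p_x/p_y.
So x*(p_x,p_y) = 6·p_y/p_x, independent of income; and y* = (I − 6·p_y)/p_y.
At the given prices: x* = 6·0.8/9.5 = 0.5053.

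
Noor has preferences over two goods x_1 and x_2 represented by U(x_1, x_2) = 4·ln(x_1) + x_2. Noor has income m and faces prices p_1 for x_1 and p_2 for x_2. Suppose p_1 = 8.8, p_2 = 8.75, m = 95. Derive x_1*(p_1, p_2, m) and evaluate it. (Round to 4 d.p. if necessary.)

MU_x_1 = 4/x_1, MU_x_2 = 1. Tangency: 4/x_1 = p_1/p_2.
So x_1*(p_1,p_2) = 4·p_2/p_1, independent of income; and x_2* = (m − 4·p_2)/p_2.
At the given prices: x_1* = 4·8.75/8.8 = 3.9773.

x_1* = 3.9773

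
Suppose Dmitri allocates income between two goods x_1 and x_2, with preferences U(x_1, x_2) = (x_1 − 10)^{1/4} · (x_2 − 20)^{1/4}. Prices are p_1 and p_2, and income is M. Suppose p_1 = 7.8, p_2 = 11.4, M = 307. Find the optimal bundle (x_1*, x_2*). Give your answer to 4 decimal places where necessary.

x_1* = 10.0641, x_2* = 20.0439

Let x_1' = x_1−10, x_2' = x_2−20. MRS = x_2'/x_1' = p_1/p_2.
Substituting into the budget: x_1* = 10 + 0.5·(M − 10·p_1 − 20·p_2)/p_1, and x_2* = 20 + 0.5·(…)/p_2.
Discretionary income = 307 − 10·7.8 − 20·11.4 = 1; x_1* = 10 + 0.5·1/7.8 = 10.0641; x_2* = 20 + 0.5·1/11.4 = 20.0439.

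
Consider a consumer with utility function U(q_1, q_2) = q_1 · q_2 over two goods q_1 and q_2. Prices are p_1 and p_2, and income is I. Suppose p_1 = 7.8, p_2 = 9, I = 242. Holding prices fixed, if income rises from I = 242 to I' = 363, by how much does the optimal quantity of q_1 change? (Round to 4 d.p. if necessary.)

Δq_1* = 7.7564

Demand: q_1*(p_1,p_2,I) = 0.5·I/p_1 and q_2* = 0.5·I/p_2.
At p_1=7.8, p_2=9, I=242: q_1* = 0.5·242/7.8 = 15.5128.
At I' = 363: q_1* = 23.2692. Change: 23.2692 − 15.5128 = 7.7564.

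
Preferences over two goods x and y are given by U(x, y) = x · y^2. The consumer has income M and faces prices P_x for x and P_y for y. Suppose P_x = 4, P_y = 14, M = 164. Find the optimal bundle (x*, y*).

x* = 13.6667, y* = 7.8095

The MRS is (1/2)·y/x. Set MRS = P_x/P_y.
So P_y·y = 2·P_x·x; combined with the budget, a share 1/3 of income goes to x.
Demand: x*(P_x,P_y,M) = 1/3·M/P_x and y* = 2/3·M/P_y.
At P_x=4, P_y=14, M=164: x* = 1/3·164/4 = 13.6667, y* = 7.8095.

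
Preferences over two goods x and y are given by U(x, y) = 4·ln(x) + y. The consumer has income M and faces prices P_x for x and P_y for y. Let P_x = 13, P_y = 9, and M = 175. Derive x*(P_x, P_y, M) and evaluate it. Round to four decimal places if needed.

MU_x = 4/x, MU_y = 1. Tangency: 4/x = P_x/P_y.
So x*(P_x,P_y) = 4·P_y/P_x, independent of income; and y* = (M − 4·P_y)/P_y.
At the given prices: x* = 4·9/13 = 2.7692.

x* = 2.7692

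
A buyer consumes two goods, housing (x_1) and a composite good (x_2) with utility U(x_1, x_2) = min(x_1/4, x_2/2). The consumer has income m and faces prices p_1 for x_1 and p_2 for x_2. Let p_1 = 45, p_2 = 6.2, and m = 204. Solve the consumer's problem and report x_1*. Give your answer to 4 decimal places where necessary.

With perfect complements, no substitution: consume in ratio x_1:x_2 = 4:2.
Budget: p_1·x_1 + p_2·(1/2)·x_1 = m, so (4·p_1 + 2·p_2)·x_1 = 4·m.
Demand: x_1*(p_1,p_2,m) = 4·m/(4·p_1 + 2·p_2), x_2* = 2·m/(4·p_1 + 2·p_2).
Here 4·45 + 2·6.2 = 192.4, giving x_1* = 4.2412.

x_1* = 4.2412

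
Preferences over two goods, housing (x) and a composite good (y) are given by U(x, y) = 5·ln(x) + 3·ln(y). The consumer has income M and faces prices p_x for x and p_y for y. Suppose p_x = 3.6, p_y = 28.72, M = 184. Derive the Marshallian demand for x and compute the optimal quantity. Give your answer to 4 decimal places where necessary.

Tangency: MRS = (5/3)·y/x = p_x/p_y.
So 5·p_y·y = 3·p_x·x; combined with the budget, a share 0.625 of income goes to x.
Demand: x*(p_x,p_y,M) = 0.625·M/p_x and y* = 0.375·M/p_y.
At p_x=3.6, p_y=28.72, M=184: x* = 0.625·184/3.6 = 31.9444.

x* = 31.9444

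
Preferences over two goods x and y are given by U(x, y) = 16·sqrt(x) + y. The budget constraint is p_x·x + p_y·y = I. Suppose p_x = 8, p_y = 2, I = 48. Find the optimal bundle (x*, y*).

x* = 4, y* = 8

Plugging in: x* = (8·2/8)² = 4, y* = 8.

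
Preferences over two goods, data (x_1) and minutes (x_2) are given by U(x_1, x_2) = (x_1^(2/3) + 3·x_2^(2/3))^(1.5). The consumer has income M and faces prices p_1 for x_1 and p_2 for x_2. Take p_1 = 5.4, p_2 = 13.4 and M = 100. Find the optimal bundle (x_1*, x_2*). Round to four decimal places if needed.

MRS = MU_x_1/MU_x_2 = (1/3)·(x_2/x_1)^(1/3). Set equal to p_1/p_2.
Solve for the ratio: x_2/x_1 = [3·p_1/p_2]^(3).
Substitute x_2 = (x_2/x_1)·x_1 into the budget: x_1* = M/(p_1 + p_2·(x_2/x_1)).
Numerically x_2/x_1 = 1.766976, so x_1* = 100/(5.4 + 13.4·1.766976) = 3.4391 and x_2* = 1.766976·3.4391 = 6.0768.

x_1* = 3.4391, x_2* = 6.0768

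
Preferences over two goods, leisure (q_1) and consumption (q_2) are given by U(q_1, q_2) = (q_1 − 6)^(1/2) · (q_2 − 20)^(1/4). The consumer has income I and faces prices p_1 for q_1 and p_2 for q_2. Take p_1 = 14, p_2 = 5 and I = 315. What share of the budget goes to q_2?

MRS = 2·(q_2−20)/(q_1−6). Tangency with p_1/p_2 gives q_2−20 = (1/2)·(p_1/p_2)·(q_1−6).
After buying the subsistence bundle (6, 20), a share 2/3 of the remaining income goes to q_1: q_1* = 6 + 2/3·(I − 6p_1 − 20p_2)/p_1.
Discretionary income = 315 − 6·14 − 20·5 = 131; q_1* = 6 + 2/3·131/14 = 12.2381; q_2* = 20 + 1/3·131/5 = 28.7333.
Expenditure on q_2: 5·28.7333 = 143.6667; share = 0.4561.

share on q_2 = 0.4561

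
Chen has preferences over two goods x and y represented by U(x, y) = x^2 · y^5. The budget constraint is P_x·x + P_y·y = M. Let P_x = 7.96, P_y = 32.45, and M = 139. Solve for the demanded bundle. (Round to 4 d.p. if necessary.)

Tangency: MRS = (2/5)·y/x = P_x/P_y.
So 2·P_y·y = 5·P_x·x; combined with the budget, a share 2/7 of income goes to x.
Demand: x*(P_x,P_y,M) = 2/7·M/P_x and y* = 5/7·M/P_y.
At P_x=7.96, P_y=32.45, M=139: x* = 2/7·139/7.96 = 4.9892, y* = 3.0597.

x* = 4.9892, y* = 3.0597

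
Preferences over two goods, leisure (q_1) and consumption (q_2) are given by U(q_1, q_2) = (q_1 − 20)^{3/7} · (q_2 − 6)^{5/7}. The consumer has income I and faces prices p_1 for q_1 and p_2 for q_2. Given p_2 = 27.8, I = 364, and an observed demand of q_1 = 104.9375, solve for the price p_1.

p_1 = 0.8

This is Cobb-Douglas in (q_1−20, q_2−6): tangency gives 3/7·p_2·(q_2−6) = 5/7·p_1·(q_1−20).
Substituting into the budget: q_1* = 20 + 0.375·(I − 20·p_1 − 6·p_2)/p_1, and q_2* = 6 + 0.625·(…)/p_2.
Set q_1* = 104.9375 in the demand function and solve for p_1: p_1 = 0.8.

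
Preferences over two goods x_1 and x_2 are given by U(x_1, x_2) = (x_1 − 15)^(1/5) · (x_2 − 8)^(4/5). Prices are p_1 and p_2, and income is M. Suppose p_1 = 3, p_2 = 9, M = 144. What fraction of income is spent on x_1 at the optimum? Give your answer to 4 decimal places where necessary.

MRS = (1/4)·(x_2−8)/(x_1−15). Tangency with p_1/p_2 gives x_2−8 = 4·(p_1/p_2)·(x_1−15).
After buying the subsistence bundle (15, 8), a share 0.2 of the remaining income goes to x_1: x_1* = 15 + 0.2·(M − 15p_1 − 8p_2)/p_1.
Discretionary income = 144 − 15·3 − 8·9 = 27; x_1* = 15 + 0.2·27/3 = 16.8; x_2* = 8 + 0.8·27/9 = 10.4.
Expenditure on x_1: 3·16.8 = 50.4; share = 0.35.

share on x_1 = 0.35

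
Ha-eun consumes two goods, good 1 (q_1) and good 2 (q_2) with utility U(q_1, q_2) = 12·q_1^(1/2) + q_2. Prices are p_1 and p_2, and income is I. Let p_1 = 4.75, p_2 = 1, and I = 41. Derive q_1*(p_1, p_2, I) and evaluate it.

q_1* = 1.5956

Utility is quasi-linear in q_2; the FOC for q_1 is 6/√q_1 = p_1/p_2.
Solve: √q_1 = 6·p_2/p_1, so q_1*(p_1,p_2) = (6·p_2/p_1)², and q_2* = (I − p_1·q_1*)/p_2.
Plugging in: q_1* = (6·1/4.75)² = 1.5956.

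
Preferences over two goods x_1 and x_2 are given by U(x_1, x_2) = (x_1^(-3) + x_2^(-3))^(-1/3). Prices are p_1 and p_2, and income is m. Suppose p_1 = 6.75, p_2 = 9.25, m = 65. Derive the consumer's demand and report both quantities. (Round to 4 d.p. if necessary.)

x_1* = 4.2486, x_2* = 3.9267

MRS = MU_x_1/MU_x_2 = (x_2/x_1)^(4). Set equal to p_1/p_2.
Hence x_2/x_1 = (p_1/p_2)^(1/(4)), i.e. raised to the 0.25 power.
Substitute x_2 = (x_2/x_1)·x_1 into the budget: x_1* = m/(p_1 + p_2·(x_2/x_1)).
Numerically x_2/x_1 = 0.924252, so x_1* = 65/(6.75 + 9.25·0.924252) = 4.2486 and x_2* = 0.924252·4.2486 = 3.9267.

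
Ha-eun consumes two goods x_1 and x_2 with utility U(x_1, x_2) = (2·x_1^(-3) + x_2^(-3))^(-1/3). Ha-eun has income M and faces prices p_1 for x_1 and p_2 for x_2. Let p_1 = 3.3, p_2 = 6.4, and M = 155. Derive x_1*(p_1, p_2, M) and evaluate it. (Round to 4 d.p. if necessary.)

x_1* = 19.719

Numerically x_2/x_1 = 0.712567, so x_1* = 155/(3.3 + 6.4·0.712567) = 19.719.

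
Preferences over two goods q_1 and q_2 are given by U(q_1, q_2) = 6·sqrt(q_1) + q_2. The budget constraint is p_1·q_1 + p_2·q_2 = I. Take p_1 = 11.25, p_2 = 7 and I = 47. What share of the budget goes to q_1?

Utility is quasi-linear in q_2; the FOC for q_1 is 3/√q_1 = p_1/p_2.
Solve: √q_1 = 3·p_2/p_1, so q_1*(p_1,p_2) = (3·p_2/p_1)², and q_2* = (I − p_1·q_1*)/p_2.
Plugging in: q_1* = (3·7/11.25)² = 3.4844, q_2* = 1.1143.
Expenditure on q_1: 11.25·3.4844 = 39.2; share = 0.834.

share on q_1 = 0.834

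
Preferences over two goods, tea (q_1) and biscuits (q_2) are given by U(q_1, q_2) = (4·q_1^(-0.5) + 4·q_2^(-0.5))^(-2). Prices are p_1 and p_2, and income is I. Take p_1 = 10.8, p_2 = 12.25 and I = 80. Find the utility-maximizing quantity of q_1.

MU_q_1 ∝ 4·q_1^(-1.5), MU_q_2 ∝ 4·q_2^(-1.5), so MRS = (q_2/q_1)^(1.5) = p_1/p_2.
Solve for the ratio: q_2/q_1 = [p_1/p_2]^(2/3).
Substitute q_2 = (q_2/q_1)·q_1 into the budget: q_1* = I/(p_1 + p_2·(q_2/q_1)).
Numerically q_2/q_1 = 0.919444, so q_1* = 80/(10.8 + 12.25·0.919444) = 3.6259.

q_1* = 3.6259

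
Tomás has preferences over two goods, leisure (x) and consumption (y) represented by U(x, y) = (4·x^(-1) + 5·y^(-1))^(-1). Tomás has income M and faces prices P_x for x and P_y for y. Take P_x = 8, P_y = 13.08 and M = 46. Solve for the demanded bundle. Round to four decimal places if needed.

MRS = MU_x/MU_y = (4/5)·(y/x)^(2). Set equal to P_x/P_y.
Solve for the ratio: y/x = [(5/4)·P_x/P_y]^(0.5).
Substitute y = (y/x)·x into the budget: x* = M/(P_x + P_y·(y/x)).
Numerically y/x = 0.874372, so x* = 46/(8 + 13.08·0.874372) = 2.3666 and y* = 0.874372·2.3666 = 2.0693.

x* = 2.3666, y* = 2.0693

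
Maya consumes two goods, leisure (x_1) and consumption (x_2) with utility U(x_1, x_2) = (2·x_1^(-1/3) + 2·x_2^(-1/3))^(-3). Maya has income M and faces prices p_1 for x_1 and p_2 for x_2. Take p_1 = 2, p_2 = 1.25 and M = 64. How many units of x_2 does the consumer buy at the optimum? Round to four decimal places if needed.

MU_x_1 ∝ 2·x_1^(-4/3), MU_x_2 ∝ 2·x_2^(-4/3), so MRS = (x_2/x_1)^(4/3) = p_1/p_2.
Solve for the ratio: x_2/x_1 = [p_1/p_2]^(0.75).
With the ratio pinned down, the budget gives x_1* = M/(p_1 + p_2·(x_2/x_1)) and x_2* = (x_2/x_1)·x_1*.
Numerically x_2/x_1 = 1.422624, so x_1* = 64/(2 + 1.25·1.422624) = 16.9389 and x_2* = 1.422624·16.9389 = 24.0977.

x_2* = 24.0977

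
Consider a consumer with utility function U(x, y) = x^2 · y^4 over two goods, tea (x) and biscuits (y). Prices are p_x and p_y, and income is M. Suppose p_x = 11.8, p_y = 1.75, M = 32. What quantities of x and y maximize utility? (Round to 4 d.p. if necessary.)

Tangency: MRS = (1/2)·y/x = p_x/p_y.
Rearranging, p_y·y = 2·p_x·x. Substituting into the budget gives p_x·x·(1 + 2) = M.
Demand: x*(p_x,p_y,M) = 1/3·M/p_x and y* = 2/3·M/p_y.
At p_x=11.8, p_y=1.75, M=32: x* = 1/3·32/11.8 = 0.904, y* = 12.1905.

x* = 0.904, y* = 12.1905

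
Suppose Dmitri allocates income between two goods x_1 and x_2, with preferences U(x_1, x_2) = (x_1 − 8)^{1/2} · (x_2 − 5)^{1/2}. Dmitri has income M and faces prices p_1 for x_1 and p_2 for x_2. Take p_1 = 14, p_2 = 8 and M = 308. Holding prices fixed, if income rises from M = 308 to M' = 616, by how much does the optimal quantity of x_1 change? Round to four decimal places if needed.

Let x_1' = x_1−8, x_2' = x_2−5. MRS = x_2'/x_1' = p_1/p_2.
Substituting into the budget: x_1* = 8 + 0.5·(M − 8·p_1 − 5·p_2)/p_1, and x_2* = 5 + 0.5·(…)/p_2.
Discretionary income = 308 − 8·14 − 5·8 = 156; x_1* = 8 + 0.5·156/14 = 13.5714.
At M' = 616: x_1* = 24.5714. Change: 24.5714 − 13.5714 = 11.

Δx_1* = 11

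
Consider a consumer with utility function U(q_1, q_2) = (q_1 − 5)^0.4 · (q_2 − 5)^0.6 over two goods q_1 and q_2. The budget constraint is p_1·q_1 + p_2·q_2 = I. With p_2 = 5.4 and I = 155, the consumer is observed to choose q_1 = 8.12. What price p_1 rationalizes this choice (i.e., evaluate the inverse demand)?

p_1 = 10

Let q_1' = q_1−5, q_2' = q_2−5. MRS = (2/3)·q_2'/q_1' = p_1/p_2.
Substituting into the budget: q_1* = 5 + 0.4·(I − 5·p_1 − 5·p_2)/p_1, and q_2* = 5 + 0.6·(…)/p_2.
Set q_1* = 8.12 in the demand function and solve for p_1: p_1 = 10.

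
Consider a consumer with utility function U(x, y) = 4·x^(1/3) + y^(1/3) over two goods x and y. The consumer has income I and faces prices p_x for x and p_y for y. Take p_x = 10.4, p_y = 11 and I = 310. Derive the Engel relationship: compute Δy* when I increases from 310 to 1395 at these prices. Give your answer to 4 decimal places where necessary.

MRS = MU_x/MU_y = 4·(y/x)^(2/3). Set equal to p_x/p_y.
Hence y/x = ((1/4)·p_x/p_y)^(1/(2/3)), i.e. raised to the 1.5 power.
Substitute y = (y/x)·x into the budget: x* = I/(p_x + p_y·(y/x)).
Numerically y/x = 0.114913, so x* = 310/(10.4 + 11·0.114913) = 26.5774 and y* = 0.114913·26.5774 = 3.0541.
At I' = 1395: y* = 13.7435. Change: 13.7435 − 3.0541 = 10.6894.

Δy* = 10.6894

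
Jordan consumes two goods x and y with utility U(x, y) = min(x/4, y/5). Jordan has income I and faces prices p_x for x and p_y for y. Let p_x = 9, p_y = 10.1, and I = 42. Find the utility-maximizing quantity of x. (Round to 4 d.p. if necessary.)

x* = 1.9422

With perfect complements, no substitution: consume in ratio x:y = 4:5.
Budget: p_x·x + p_y·(5/4)·x = I, so (4·p_x + 5·p_y)·x = 4·I.
Demand: x*(p_x,p_y,I) = 4·I/(4·p_x + 5·p_y), y* = 5·I/(4·p_x + 5·p_y).
Here 4·9 + 5·10.1 = 86.5, giving x* = 1.9422.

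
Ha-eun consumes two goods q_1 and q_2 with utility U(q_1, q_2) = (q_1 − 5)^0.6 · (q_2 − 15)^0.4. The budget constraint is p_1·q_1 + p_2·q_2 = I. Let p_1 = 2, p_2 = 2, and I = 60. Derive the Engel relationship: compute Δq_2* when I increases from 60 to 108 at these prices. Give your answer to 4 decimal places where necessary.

MRS = (3/2)·(q_2−15)/(q_1−5). Tangency with p_1/p_2 gives q_2−15 = (2/3)·(p_1/p_2)·(q_1−5).
After buying the subsistence bundle (5, 15), a share 0.6 of the remaining income goes to q_1: q_1* = 5 + 0.6·(I − 5p_1 − 15p_2)/p_1.
Discretionary income = 60 − 5·2 − 15·2 = 20; q_2* = 15 + 0.4·20/2 = 19.
At I' = 108: q_2* = 28.6. Change: 28.6 − 19 = 9.6.

Δq_2* = 9.6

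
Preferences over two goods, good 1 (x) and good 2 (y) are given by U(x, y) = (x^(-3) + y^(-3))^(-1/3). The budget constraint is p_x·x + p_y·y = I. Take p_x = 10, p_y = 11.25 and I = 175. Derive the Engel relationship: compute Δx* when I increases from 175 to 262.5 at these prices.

Δx* = 4.1819

MRS = MU_x/MU_y = (y/x)^(4). Set equal to p_x/p_y.
Solve for the ratio: y/x = [p_x/p_y]^(0.25).
With the ratio pinned down, the budget gives x* = I/(p_x + p_y·(y/x)) and y* = (y/x)·x*.
Numerically y/x = 0.970984, so x* = 175/(10 + 11.25·0.970984) = 8.3638.
At I' = 262.5: x* = 12.5457. Change: 12.5457 − 8.3638 = 4.1819.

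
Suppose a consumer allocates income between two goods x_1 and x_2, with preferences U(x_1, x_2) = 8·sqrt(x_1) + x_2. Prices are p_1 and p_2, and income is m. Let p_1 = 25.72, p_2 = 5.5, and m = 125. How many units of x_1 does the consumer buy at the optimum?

Utility is quasi-linear in x_2; the FOC for x_1 is 4/√x_1 = p_1/p_2.
Solve: √x_1 = 4·p_2/p_1, so x_1*(p_1,p_2) = (4·p_2/p_1)², and x_2* = (m − p_1·x_1*)/p_2.
Plugging in: x_1* = (4·5.5/25.72)² = 0.7317.

x_1* = 0.7317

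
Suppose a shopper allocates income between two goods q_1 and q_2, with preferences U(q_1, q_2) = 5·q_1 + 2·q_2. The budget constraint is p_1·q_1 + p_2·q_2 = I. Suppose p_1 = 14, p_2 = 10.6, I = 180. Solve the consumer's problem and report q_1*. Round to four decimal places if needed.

Perfect substitutes: compare marginal utility per dollar. 5/p_1 vs 2/p_2 → 0.3571 vs 0.1887.
q_1 gives more utility per dollar, so spend all income on q_1: q_1* = I/p_1, q_2* = 0.
Numerically: q_1* = 12.8571, q_2* = 0.

q_1* = 12.8571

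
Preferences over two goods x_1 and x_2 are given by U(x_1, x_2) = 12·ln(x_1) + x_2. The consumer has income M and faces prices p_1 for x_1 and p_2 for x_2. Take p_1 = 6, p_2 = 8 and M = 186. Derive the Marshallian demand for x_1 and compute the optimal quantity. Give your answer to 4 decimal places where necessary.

x_1* = 16

MU_x_1 = 12/x_1, MU_x_2 = 1. Tangency: 12/x_1 = p_1/p_2.
So x_1*(p_1,p_2) = 12·p_2/p_1, independent of income; and x_2* = (M − 12·p_2)/p_2.
At the given prices: x_1* = 12·8/6 = 16.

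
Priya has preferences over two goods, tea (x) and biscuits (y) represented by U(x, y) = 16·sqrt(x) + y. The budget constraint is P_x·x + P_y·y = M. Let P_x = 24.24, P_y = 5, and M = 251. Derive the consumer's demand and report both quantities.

x* = 2.723, y* = 36.9987

MU_x = 8/√x, MU_y = 1. Tangency: 8/√x = P_x/P_y.
Thus x* = (8·P_y/P_x)² — independent of M — with the rest of income spent on y.
Plugging in: x* = (8·5/24.24)² = 2.723, y* = 36.9987.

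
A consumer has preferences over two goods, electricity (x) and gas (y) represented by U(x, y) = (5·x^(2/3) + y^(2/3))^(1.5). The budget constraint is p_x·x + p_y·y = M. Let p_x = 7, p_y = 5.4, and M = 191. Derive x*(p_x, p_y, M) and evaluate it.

x* = 26.9238

From the CES first-order condition, 5·(y/x)^(1/3) = p_x/p_y.
Hence y/x = ((1/5)·p_x/p_y)^(1/(1/3)), i.e. raised to the 3 power.
With the ratio pinned down, the budget gives x* = M/(p_x + p_y·(y/x)) and y* = (y/x)·x*.
Numerically y/x = 0.017426, so x* = 191/(7 + 5.4·0.017426) = 26.9238.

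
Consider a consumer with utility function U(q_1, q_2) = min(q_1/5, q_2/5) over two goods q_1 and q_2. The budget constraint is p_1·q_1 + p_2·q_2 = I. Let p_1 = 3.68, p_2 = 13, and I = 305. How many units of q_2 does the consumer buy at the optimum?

Here 5·3.68 + 5·13 = 83.4, giving q_2* = 18.2854.

q_2* = 18.2854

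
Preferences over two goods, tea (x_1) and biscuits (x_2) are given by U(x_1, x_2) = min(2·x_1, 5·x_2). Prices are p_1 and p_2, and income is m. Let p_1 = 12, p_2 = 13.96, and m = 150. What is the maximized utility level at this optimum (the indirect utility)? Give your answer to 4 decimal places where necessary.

With perfect complements, no substitution: consume in ratio x_1:x_2 = 5:2.
Budget: p_1·x_1 + p_2·(2/5)·x_1 = m, so (5·p_1 + 2·p_2)·x_1 = 5·m.
Demand: x_1*(p_1,p_2,m) = 5·m/(5·p_1 + 2·p_2), x_2* = 2·m/(5·p_1 + 2·p_2).
Here 5·12 + 2·13.96 = 87.92, giving x_1* = 8.5305 and x_2* = 3.4122.
Utility at the optimum: U(8.5305, 3.4122) = 17.061.

V = 17.061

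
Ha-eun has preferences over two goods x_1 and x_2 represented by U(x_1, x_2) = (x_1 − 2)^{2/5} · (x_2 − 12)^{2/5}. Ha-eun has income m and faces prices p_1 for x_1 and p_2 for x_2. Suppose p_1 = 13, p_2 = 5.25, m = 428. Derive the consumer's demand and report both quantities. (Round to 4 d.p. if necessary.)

Discretionary income = 428 − 2·13 − 12·5.25 = 339; x_1* = 2 + 0.5·339/13 = 15.0385; x_2* = 12 + 0.5·339/5.25 = 44.2857.

x_1* = 15.0385, x_2* = 44.2857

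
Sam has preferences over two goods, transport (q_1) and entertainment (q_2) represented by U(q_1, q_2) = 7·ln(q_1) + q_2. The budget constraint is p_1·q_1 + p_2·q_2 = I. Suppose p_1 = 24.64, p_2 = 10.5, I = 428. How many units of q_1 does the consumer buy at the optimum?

q_1* = 2.983

At the given prices: q_1* = 7·10.5/24.64 = 2.983.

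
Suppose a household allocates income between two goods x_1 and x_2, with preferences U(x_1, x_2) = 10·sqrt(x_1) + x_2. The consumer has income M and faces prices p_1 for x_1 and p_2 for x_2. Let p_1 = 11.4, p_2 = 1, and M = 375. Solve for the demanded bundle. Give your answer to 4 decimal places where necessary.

x_1* = 0.1924, x_2* = 372.807

Set MRS = p_1/p_2: 5·x_1^(−1/2) = p_1/p_2.
Solve: √x_1 = 5·p_2/p_1, so x_1*(p_1,p_2) = (5·p_2/p_1)², and x_2* = (M − p_1·x_1*)/p_2.
Plugging in: x_1* = (5·1/11.4)² = 0.1924, x_2* = 372.807.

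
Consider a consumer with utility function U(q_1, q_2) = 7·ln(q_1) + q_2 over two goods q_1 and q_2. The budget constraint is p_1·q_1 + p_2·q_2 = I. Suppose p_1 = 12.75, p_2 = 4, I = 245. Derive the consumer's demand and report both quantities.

q_1* = 2.1961, q_2* = 54.25

MU_q_1 = 7/q_1, MU_q_2 = 1. Tangency: 7/q_1 = p_1/p_2.
So q_1*(p_1,p_2) = 7·p_2/p_1, independent of income; and q_2* = (I − 7·p_2)/p_2.
At the given prices: q_1* = 7·4/12.75 = 2.1961, and q_2* = 54.25.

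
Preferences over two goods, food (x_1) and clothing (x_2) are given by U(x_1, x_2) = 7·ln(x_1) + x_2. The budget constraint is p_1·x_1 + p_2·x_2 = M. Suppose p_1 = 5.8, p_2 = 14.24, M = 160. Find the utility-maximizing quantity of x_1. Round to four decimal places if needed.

x_1* = 17.1862

MU_x_1 = 7/x_1, MU_x_2 = 1. Tangency: 7/x_1 = p_1/p_2.
So x_1*(p_1,p_2) = 7·p_2/p_1, independent of income; and x_2* = (M − 7·p_2)/p_2.
At the given prices: x_1* = 7·14.24/5.8 = 17.1862.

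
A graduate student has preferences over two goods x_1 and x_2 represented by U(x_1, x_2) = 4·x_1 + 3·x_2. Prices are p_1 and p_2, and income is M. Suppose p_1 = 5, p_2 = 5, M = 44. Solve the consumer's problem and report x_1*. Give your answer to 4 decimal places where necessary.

x_1 gives more utility per dollar, so spend all income on x_1: x_1* = M/p_1, x_2* = 0.
Numerically: x_1* = 8.8, x_2* = 0.

x_1* = 8.8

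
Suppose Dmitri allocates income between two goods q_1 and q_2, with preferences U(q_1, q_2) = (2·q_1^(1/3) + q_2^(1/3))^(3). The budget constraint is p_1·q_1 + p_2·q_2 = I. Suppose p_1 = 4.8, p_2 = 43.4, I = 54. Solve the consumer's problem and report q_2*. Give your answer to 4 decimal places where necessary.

MRS = MU_q_1/MU_q_2 = 2·(q_2/q_1)^(2/3). Set equal to p_1/p_2.
Hence q_2/q_1 = ((1/2)·p_1/p_2)^(1/(2/3)), i.e. raised to the 1.5 power.
With the ratio pinned down, the budget gives q_1* = I/(p_1 + p_2·(q_2/q_1)) and q_2* = (q_2/q_1)·q_1*.
Numerically q_2/q_1 = 0.013004, so q_1* = 54/(4.8 + 43.4·0.013004) = 10.0664 and q_2* = 0.013004·10.0664 = 0.1309.

q_2* = 0.1309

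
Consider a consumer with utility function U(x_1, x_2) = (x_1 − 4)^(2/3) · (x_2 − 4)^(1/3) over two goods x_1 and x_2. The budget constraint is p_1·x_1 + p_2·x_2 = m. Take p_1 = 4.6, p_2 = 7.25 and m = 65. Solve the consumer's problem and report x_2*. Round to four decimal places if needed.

This is Cobb-Douglas in (x_1−4, x_2−4): tangency gives 2/3·p_2·(x_2−4) = 1/3·p_1·(x_1−4).
Substituting into the budget: x_1* = 4 + 2/3·(m − 4·p_1 − 4·p_2)/p_1, and x_2* = 4 + 1/3·(…)/p_2.
Discretionary income = 65 − 4·4.6 − 4·7.25 = 17.6; x_2* = 4 + 1/3·17.6/7.25 = 4.8092.

x_2* = 4.8092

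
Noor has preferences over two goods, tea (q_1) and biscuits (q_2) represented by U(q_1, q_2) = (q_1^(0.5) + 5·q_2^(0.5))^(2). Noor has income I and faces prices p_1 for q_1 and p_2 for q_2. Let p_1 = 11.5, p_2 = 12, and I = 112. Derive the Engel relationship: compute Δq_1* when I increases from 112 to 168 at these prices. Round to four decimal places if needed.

MU_q_1 ∝ q_1^(-0.5), MU_q_2 ∝ 5·q_2^(-0.5), so MRS = (1/5)·(q_2/q_1)^(0.5) = p_1/p_2.
Solve for the ratio: q_2/q_1 = [5·p_1/p_2]^(2).
Substitute q_2 = (q_2/q_1)·q_1 into the budget: q_1* = I/(p_1 + p_2·(q_2/q_1)).
Numerically q_2/q_1 = 22.960069, so q_1* = 112/(11.5 + 12·22.960069) = 0.3902.
At I' = 168: q_1* = 0.5853. Change: 0.5853 − 0.3902 = 0.1951.

Δq_1* = 0.1951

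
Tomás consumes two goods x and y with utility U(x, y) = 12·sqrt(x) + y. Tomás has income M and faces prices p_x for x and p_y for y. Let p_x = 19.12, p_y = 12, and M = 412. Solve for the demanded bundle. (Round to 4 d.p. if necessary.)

x* = 14.1804, y* = 11.7392

MU_x = 6/√x, MU_y = 1. Tangency: 6/√x = p_x/p_y.
Solve: √x = 6·p_y/p_x, so x*(p_x,p_y) = (6·p_y/p_x)², and y* = (M − p_x·x*)/p_y.
Plugging in: x* = (6·12/19.12)² = 14.1804, y* = 11.7392.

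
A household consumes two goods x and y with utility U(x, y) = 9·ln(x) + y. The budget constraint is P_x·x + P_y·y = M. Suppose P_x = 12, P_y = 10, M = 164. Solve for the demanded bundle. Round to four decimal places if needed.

At the given prices: x* = 9·10/12 = 7.5, and y* = 7.4.

x* = 7.5, y* = 7.4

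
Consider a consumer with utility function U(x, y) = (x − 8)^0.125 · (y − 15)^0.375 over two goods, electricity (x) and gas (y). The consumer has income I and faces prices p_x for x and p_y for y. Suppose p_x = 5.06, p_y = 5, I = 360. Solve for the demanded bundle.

MRS = (1/3)·(y−15)/(x−8). Tangency with p_x/p_y gives y−15 = 3·(p_x/p_y)·(x−8).
After buying the subsistence bundle (8, 15), a share 0.25 of the remaining income goes to x: x* = 8 + 0.25·(I − 8p_x − 15p_y)/p_x.
Discretionary income = 360 − 8·5.06 − 15·5 = 244.52; x* = 8 + 0.25·244.52/5.06 = 20.081; y* = 15 + 0.75·244.52/5 = 51.678.

x* = 20.081, y* = 51.678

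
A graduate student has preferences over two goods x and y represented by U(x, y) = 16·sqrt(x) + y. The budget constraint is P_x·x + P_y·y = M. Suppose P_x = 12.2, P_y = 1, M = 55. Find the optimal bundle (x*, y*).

MU_x = 8/√x, MU_y = 1. Tangency: 8/√x = P_x/P_y.
Solve: √x = 8·P_y/P_x, so x*(P_x,P_y) = (8·P_y/P_x)², and y* = (M − P_x·x*)/P_y.
Plugging in: x* = (8·1/12.2)² = 0.43, y* = 49.7541.

x* = 0.43, y* = 49.7541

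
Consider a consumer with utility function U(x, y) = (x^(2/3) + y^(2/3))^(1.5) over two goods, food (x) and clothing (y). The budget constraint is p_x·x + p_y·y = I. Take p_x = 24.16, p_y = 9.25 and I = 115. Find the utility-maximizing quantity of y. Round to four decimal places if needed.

With the ratio pinned down, the budget gives x* = I/(p_x + p_y·(y/x)) and y* = (y/x)·x*.
Numerically y/x = 17.818272, so x* = 115/(24.16 + 9.25·17.818272) = 0.6085 and y* = 17.818272·0.6085 = 10.843.

y* = 10.843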